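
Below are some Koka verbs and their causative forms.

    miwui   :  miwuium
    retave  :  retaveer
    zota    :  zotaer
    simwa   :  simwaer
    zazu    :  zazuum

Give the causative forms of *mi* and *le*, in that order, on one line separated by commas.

mium, leer

The alternation tracks the last vowel of the stem — -um when the last vowel of the stem is a high vowel (*miwui*, *zazu*); -er when the last vowel of the stem is a non-high vowel (*retave*, *zota*, *simwa*).
*mi*: last vowel = /i/, a high vowel → -um → *mium*.
*le*: last vowel = /e/, a non-high vowel → -er → *leer*.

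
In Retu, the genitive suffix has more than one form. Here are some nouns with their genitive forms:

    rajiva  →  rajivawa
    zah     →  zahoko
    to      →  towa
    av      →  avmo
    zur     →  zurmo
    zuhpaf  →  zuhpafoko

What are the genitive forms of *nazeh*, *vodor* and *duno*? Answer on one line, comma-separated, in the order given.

nazehoko, vodormo, dunowa

The alternation tracks the final sound of the stem — -oko when the stem ends in a voiceless consonant (*zah*, *zuhpaf*); -mo when the stem ends in a voiced consonant (*av*, *zur*); -wa when the stem ends in a vowel (*rajiva*, *to*).
The final sound of *nazeh* is /h/, which is a voiceless consonant, so the suffix is -oko, giving *nazehoko*.
*vodor* — final sound /r/ (a voiced consonant) → -mo → *vodormo*.
Since the final sound of *duno* is /o/ (a vowel), it takes -wa, giving *dunowa*.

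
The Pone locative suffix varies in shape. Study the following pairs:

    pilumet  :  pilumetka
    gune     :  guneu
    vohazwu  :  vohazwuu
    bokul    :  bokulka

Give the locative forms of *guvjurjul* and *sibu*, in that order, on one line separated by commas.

The suffix is conditioned by the final sound: -ka when the stem ends in a consonant (*pilumet*, *bokul*); -u when the stem ends in a vowel (*gune*, *vohazwu*).
Since the final sound of *guvjurjul* is /l/ (a consonant), it takes -ka, giving *guvjurjulka*.
Since the final sound of *sibu* is /u/ (a vowel), it takes -u, giving *sibuu*.

guvjurjulka, sibuu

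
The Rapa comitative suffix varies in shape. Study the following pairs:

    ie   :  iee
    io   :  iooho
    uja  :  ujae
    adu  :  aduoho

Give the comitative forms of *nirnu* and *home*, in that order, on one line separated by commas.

The suffix is conditioned by the last vowel: -oho when the last vowel of the stem is a rounded vowel (*io*, *adu*); -e when the last vowel of the stem is an unrounded vowel (*ie*, *uja*).
The last vowel of *nirnu* is /u/, which is a rounded vowel, so the suffix is -oho, giving *nirnuoho*.
*home* — last vowel /e/ (an unrounded vowel) → -e → *homee*.

nirnuoho, homee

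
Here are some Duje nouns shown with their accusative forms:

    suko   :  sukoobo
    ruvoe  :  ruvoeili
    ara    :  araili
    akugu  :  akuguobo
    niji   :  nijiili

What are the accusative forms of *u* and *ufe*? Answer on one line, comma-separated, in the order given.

The alternation tracks the last vowel of the stem — -obo when the last vowel of the stem is a rounded vowel (*suko*, *akugu*); -ili when the last vowel of the stem is an unrounded vowel (*ruvoe*, *ara*, *niji*).
*u*: last vowel = /u/, a rounded vowel → -obo → *uobo*.
Since the last vowel of *ufe* is /e/ (an unrounded vowel), it takes -ili, giving *ufeili*.

uobo, ufeili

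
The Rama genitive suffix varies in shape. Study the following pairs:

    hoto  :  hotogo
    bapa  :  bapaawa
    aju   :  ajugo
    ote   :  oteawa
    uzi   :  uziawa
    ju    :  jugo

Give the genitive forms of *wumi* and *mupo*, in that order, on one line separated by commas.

The alternation tracks the last vowel of the stem — -go when the last vowel of the stem is a rounded vowel (*hoto*, *aju*, *ju*); -awa when the last vowel of the stem is an unrounded vowel (*bapa*, *ote*, *uzi*).
Since the last vowel of *wumi* is /i/ (an unrounded vowel), it takes -awa, giving *wumiawa*.
Since the last vowel of *mupo* is /o/ (a rounded vowel), it takes -go, giving *mupogo*.

wumiawa, mupogo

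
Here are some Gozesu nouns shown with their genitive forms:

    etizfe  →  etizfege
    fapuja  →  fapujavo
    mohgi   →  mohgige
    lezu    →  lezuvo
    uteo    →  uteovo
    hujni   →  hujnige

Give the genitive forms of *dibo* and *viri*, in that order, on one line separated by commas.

Looking at the last vowel of each stem: -ge when the last vowel of the stem is a front vowel (*etizfe*, *mohgi*, *hujni*); -vo when the last vowel of the stem is a back vowel (*fapuja*, *lezu*, *uteo*).
Since the last vowel of *dibo* is /o/ (a back vowel), it takes -vo, giving *dibovo*.
*viri*: last vowel = /i/, a front vowel → -ge → *virige*.

dibovo, virige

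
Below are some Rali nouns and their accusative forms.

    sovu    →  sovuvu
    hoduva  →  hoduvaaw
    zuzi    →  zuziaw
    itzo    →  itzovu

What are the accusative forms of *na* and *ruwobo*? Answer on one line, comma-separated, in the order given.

naaw, ruwobovu

The alternation tracks the last vowel of the stem — -vu when the last vowel of the stem is a rounded vowel (*sovu*, *itzo*); -aw when the last vowel of the stem is an unrounded vowel (*hoduva*, *zuzi*).
*na*: last vowel = /a/, an unrounded vowel → -aw → *naaw*.
Since the last vowel of *ruwobo* is /o/ (a rounded vowel), it takes -vu, giving *ruwobovu*.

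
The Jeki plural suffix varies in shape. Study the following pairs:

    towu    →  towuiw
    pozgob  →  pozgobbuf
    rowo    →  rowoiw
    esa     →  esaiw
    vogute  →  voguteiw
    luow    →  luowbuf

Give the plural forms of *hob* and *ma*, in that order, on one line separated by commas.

Looking at the final sound of each stem: -buf when the stem ends in a consonant (*pozgob*, *luow*); -iw when the stem ends in a vowel (*towu*, *rowo*, *esa*, *vogute*).
Since the final sound of *hob* is /b/ (a consonant), it takes -buf, giving *hobbuf*.
*ma* — final sound /a/ (a vowel) → -iw → *maiw*.

hobbuf, maiw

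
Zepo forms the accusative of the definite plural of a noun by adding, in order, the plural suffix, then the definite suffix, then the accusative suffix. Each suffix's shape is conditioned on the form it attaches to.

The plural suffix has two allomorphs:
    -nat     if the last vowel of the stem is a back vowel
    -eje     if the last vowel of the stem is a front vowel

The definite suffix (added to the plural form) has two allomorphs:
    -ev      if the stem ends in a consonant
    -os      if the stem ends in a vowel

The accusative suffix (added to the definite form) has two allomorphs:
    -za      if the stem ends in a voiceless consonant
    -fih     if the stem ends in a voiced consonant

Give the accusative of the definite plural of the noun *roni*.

The last vowel of *roni* is /i/, which is a front vowel, so the plural suffix is -eje, giving *ronieje*.
The final sound of the plural form *ronieje* is /e/, which is a vowel, so the definite suffix is -os, giving *roniejeos*.
The final consonant of the definite form *roniejeos* is /s/, which is voiceless, so the accusative suffix is -za, giving *roniejeosza*.

roniejeosza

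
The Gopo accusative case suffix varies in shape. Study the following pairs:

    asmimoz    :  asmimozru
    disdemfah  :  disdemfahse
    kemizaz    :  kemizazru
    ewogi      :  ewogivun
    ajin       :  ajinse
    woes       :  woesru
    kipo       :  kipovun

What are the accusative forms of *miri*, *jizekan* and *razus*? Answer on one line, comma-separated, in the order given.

The pattern is sibilance of the final sound: -ru when the stem ends in a sibilant (*asmimoz*, *kemizaz*, *woes*); -se when the stem ends in a non-sibilant consonant (*disdemfah*, *ajin*); -vun when the stem ends in a vowel (*ewogi*, *kipo*).
Since the final sound of *miri* is /i/ (a vowel), it takes -vun, giving *mirivun*.
*jizekan* — final sound /n/ (a non-sibilant consonant) → -se → *jizekanse*.
*razus*: final sound = /s/, a sibilant → -ru → *razusru*.

mirivun, jizekanse, razusru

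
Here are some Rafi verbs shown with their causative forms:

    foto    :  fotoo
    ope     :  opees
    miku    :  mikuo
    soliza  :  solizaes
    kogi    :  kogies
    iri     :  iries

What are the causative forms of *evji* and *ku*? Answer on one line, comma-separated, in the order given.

evjies, kuo

The suffix is conditioned by the last vowel: -o when the last vowel of the stem is a rounded vowel (*foto*, *miku*); -es when the last vowel of the stem is an unrounded vowel (*ope*, *soliza*, *kogi*, *iri*).
*evji* — last vowel /i/ (an unrounded vowel) → -es → *evjies*.
Since the last vowel of *ku* is /u/ (a rounded vowel), it takes -o, giving *kuo*.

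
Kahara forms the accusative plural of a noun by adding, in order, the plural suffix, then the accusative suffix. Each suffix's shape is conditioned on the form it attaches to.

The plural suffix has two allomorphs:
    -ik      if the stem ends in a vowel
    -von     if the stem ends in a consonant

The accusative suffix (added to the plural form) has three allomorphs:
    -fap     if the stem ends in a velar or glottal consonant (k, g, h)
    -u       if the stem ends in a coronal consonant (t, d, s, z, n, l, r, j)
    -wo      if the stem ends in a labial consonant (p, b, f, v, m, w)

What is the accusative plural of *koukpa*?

koukpaikfap

*koukpa*: final sound = /a/, a vowel → -ik → *koukpaik*.
The final consonant of the plural form *koukpaik* is /k/, which is velar/glottal, so the accusative suffix is -fap, giving *koukpaikfap*.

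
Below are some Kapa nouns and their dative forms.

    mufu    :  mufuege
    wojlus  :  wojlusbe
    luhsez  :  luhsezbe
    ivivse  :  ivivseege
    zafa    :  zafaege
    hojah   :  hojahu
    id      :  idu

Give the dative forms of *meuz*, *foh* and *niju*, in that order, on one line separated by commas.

Looking at the final sound of each stem: -be when the stem ends in a sibilant (*wojlus*, *luhsez*); -u when the stem ends in a non-sibilant consonant (*hojah*, *id*); -ege when the stem ends in a vowel (*mufu*, *ivivse*, *zafa*).
*meuz* — final sound /z/ (a sibilant) → -be → *meuzbe*.
The final sound of *foh* is /h/, which is a non-sibilant consonant, so the suffix is -u, giving *fohu*.
Since the final sound of *niju* is /u/ (a vowel), it takes -ege, giving *nijuege*.

meuzbe, fohu, nijuege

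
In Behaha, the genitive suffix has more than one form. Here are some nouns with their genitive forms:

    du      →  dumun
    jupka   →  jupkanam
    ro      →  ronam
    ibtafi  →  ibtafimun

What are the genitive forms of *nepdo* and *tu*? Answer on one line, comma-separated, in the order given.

The alternation tracks the last vowel of the stem — -mun when the last vowel of the stem is a high vowel (*du*, *ibtafi*); -nam when the last vowel of the stem is a non-high vowel (*jupka*, *ro*).
The last vowel of *nepdo* is /o/, which is a non-high vowel, so the suffix is -nam, giving *nepdonam*.
*tu*: last vowel = /u/, a high vowel → -mun → *tumun*.

nepdonam, tumun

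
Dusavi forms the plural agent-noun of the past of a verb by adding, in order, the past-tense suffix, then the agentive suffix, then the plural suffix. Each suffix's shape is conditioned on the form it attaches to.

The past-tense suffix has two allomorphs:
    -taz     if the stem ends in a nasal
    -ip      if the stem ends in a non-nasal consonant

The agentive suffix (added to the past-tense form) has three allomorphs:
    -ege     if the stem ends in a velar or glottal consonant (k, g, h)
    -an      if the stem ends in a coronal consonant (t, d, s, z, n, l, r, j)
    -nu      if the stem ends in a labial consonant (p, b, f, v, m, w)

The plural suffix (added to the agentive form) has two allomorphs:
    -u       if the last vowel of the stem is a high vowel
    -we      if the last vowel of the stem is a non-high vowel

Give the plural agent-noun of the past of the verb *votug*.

Since the final consonant of *votug* is /g/ (non-nasal), it takes -ip, giving *votugip*.
The final consonant of the past-tense form *votugip* is /p/, which is labial, so the agentive suffix is -nu, giving *votugipnu*.
The last vowel of the agentive form *votugipnu* is /u/, which is a high vowel, so the plural suffix is -u, giving *votugipnuu*.

votugipnuu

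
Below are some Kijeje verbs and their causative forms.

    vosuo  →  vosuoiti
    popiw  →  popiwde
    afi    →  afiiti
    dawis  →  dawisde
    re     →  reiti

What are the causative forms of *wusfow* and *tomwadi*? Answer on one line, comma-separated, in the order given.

wusfowde, tomwadiiti

The alternation tracks the final sound of the stem — -de when the stem ends in a consonant (*popiw*, *dawis*); -iti when the stem ends in a vowel (*vosuo*, *afi*, *re*).
Since the final sound of *wusfow* is /w/ (a consonant), it takes -de, giving *wusfowde*.
*tomwadi* — final sound /i/ (a vowel) → -iti → *tomwadiiti*.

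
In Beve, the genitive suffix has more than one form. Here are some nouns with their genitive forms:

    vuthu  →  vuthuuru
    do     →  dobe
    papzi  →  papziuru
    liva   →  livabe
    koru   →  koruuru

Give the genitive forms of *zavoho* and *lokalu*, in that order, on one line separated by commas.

The suffix is conditioned by the last vowel: -uru when the last vowel of the stem is a high vowel (*vuthu*, *papzi*, *koru*); -be when the last vowel of the stem is a non-high vowel (*do*, *liva*).
Since the last vowel of *zavoho* is /o/ (a non-high vowel), it takes -be, giving *zavohobe*.
The last vowel of *lokalu* is /u/, which is a high vowel, so the suffix is -uru, giving *lokaluuru*.

zavohobe, lokaluuru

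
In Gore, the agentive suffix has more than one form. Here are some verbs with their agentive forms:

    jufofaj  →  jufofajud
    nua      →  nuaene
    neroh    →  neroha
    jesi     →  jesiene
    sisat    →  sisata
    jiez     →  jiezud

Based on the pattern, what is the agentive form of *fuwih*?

The suffix is conditioned by the final sound: -a when the stem ends in a voiceless consonant (*neroh*, *sisat*); -ud when the stem ends in a voiced consonant (*jufofaj*, *jiez*); -ene when the stem ends in a vowel (*nua*, *jesi*).
*fuwih* — final sound /h/ (a voiceless consonant) → -a → *fuwiha*.

fuwiha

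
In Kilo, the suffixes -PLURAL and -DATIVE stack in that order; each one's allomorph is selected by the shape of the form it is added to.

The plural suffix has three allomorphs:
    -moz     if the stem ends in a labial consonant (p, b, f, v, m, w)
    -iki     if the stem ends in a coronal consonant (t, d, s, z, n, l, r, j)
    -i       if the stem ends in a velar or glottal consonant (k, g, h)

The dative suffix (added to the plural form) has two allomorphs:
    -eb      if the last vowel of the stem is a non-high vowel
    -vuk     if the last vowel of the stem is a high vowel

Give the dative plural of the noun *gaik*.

gaikivuk

*gaik*: final consonant = /k/, velar/glottal → -i → *gaiki*.
The plural form *gaiki* — last vowel /i/ (a high vowel) → -vuk → *gaikivuk*.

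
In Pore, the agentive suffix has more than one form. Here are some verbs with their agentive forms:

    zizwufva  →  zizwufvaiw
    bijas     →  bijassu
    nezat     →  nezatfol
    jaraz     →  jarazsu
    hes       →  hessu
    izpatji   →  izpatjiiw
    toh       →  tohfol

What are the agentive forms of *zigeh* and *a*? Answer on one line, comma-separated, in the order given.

The alternation tracks the final sound of the stem — -su when the stem ends in a sibilant (*bijas*, *jaraz*, *hes*); -fol when the stem ends in a non-sibilant consonant (*nezat*, *toh*); -iw when the stem ends in a vowel (*zizwufva*, *izpatji*).
*zigeh*: final sound = /h/, a non-sibilant consonant → -fol → *zigehfol*.
*a*: final sound = /a/, a vowel → -iw → *aiw*.

zigehfol, aiw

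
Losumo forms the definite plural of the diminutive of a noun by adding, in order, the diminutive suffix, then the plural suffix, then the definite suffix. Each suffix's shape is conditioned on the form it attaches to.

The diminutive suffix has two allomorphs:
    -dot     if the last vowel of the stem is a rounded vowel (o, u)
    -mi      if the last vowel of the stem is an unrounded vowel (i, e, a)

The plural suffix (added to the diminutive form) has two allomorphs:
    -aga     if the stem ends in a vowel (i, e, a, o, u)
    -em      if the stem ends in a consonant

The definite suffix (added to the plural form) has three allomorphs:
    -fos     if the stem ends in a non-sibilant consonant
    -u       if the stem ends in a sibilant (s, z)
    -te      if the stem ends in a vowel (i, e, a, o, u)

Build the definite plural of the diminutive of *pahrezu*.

pahrezudotemfos

The last vowel of *pahrezu* is /u/, which is a rounded vowel, so the diminutive suffix is -dot, giving *pahrezudot*.
Since the final sound of the diminutive form *pahrezudot* is /t/ (a consonant), it takes -em, giving *pahrezudotem*.
The final sound of the plural form *pahrezudotem* is /m/, which is a non-sibilant consonant, so the definite suffix is -fos, giving *pahrezudotemfos*.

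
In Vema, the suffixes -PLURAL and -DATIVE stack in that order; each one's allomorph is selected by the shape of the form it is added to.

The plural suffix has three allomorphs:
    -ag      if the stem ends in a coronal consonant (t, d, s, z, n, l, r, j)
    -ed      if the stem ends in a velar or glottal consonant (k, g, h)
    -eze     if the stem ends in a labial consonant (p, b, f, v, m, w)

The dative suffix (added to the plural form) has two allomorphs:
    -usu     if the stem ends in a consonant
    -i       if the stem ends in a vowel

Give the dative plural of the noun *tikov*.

*tikov* — final consonant /v/ (labial) → -eze → *tikoveze*.
The plural form *tikoveze* — final sound /e/ (a vowel) → -i → *tikovezei*.

tikovezei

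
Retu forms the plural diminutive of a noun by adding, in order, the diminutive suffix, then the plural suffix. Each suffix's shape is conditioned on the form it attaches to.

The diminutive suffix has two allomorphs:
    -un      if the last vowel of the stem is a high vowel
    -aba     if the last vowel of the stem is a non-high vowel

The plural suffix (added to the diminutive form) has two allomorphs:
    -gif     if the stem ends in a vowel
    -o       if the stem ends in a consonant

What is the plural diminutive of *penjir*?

*penjir*: last vowel = /i/, a high vowel → -un → *penjirun*.
Since the final sound of the diminutive form *penjirun* is /n/ (a consonant), it takes -o, giving *penjiruno*.

penjiruno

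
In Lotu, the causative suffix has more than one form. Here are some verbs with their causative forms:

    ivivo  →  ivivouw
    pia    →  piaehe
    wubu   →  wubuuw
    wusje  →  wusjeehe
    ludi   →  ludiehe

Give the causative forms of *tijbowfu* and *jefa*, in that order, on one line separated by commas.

Looking at the last vowel of each stem: -uw when the last vowel of the stem is a rounded vowel (*ivivo*, *wubu*); -ehe when the last vowel of the stem is an unrounded vowel (*pia*, *wusje*, *ludi*).
Since the last vowel of *tijbowfu* is /u/ (a rounded vowel), it takes -uw, giving *tijbowfuuw*.
The last vowel of *jefa* is /a/, which is an unrounded vowel, so the suffix is -ehe, giving *jefaehe*.

tijbowfuuw, jefaehe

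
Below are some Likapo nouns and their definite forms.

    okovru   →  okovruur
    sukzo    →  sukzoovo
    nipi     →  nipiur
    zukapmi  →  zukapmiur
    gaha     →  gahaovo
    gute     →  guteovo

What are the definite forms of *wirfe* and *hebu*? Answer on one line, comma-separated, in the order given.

Looking at the last vowel of each stem: -ur when the last vowel of the stem is a high vowel (*okovru*, *nipi*, *zukapmi*); -ovo when the last vowel of the stem is a non-high vowel (*sukzo*, *gaha*, *gute*).
Since the last vowel of *wirfe* is /e/ (a non-high vowel), it takes -ovo, giving *wirfeovo*.
*hebu* — last vowel /u/ (a high vowel) → -ur → *hebuur*.

wirfeovo, hebuur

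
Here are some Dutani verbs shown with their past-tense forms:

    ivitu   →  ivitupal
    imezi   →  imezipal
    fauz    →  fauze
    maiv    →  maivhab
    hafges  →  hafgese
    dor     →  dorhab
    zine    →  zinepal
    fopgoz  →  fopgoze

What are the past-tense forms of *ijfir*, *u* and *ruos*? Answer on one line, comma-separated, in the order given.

The suffix is conditioned by the final sound: -e when the stem ends in a sibilant (*fauz*, *hafges*, *fopgoz*); -hab when the stem ends in a non-sibilant consonant (*maiv*, *dor*); -pal when the stem ends in a vowel (*ivitu*, *imezi*, *zine*).
*ijfir*: final sound = /r/, a non-sibilant consonant → -hab → *ijfirhab*.
*u* — final sound /u/ (a vowel) → -pal → *upal*.
Since the final sound of *ruos* is /s/ (a sibilant), it takes -e, giving *ruose*.

ijfirhab, upal, ruose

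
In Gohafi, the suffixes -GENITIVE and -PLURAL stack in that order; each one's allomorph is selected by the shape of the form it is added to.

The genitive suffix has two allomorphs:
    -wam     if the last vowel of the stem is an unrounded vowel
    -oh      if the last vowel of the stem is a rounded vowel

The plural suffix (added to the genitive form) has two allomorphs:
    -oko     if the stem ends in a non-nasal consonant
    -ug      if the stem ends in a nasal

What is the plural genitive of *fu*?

fuohoko

*fu*: last vowel = /u/, a rounded vowel → -oh → *fuoh*.
The genitive form *fuoh* — final consonant /h/ (non-nasal) → -oko → *fuohoko*.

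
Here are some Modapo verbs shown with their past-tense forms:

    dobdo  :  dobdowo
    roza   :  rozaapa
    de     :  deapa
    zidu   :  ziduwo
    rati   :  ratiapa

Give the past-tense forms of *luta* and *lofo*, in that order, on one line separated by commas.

lutaapa, lofowo

The alternation tracks the last vowel of the stem — -wo when the last vowel of the stem is a rounded vowel (*dobdo*, *zidu*); -apa when the last vowel of the stem is an unrounded vowel (*roza*, *de*, *rati*).
Since the last vowel of *luta* is /a/ (an unrounded vowel), it takes -apa, giving *lutaapa*.
*lofo* — last vowel /o/ (a rounded vowel) → -wo → *lofowo*.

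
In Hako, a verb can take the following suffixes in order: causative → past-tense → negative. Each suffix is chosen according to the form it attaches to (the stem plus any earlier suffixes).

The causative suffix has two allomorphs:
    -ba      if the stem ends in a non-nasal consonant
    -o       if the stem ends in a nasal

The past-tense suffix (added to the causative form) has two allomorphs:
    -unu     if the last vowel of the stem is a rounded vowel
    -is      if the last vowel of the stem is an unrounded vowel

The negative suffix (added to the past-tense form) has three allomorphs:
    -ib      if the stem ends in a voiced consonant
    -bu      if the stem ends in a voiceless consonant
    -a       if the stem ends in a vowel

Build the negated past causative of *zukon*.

The final consonant of *zukon* is /n/, which is a nasal, so the causative suffix is -o, giving *zukono*.
Since the last vowel of the causative form *zukono* is /o/ (a rounded vowel), it takes -unu, giving *zukonounu*.
The past-tense form *zukonounu*: final sound = /u/, a vowel → -a → *zukonounua*.

zukonounua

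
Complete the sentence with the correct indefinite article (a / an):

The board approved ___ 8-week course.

The indefinite article is chosen by the initial *sound* of the following word, not its spelling.
The number *8* is spoken "eight", beginning with /eɪt/ — a vowel sound.
So the article is *an*: The board approved an 8-week course.

an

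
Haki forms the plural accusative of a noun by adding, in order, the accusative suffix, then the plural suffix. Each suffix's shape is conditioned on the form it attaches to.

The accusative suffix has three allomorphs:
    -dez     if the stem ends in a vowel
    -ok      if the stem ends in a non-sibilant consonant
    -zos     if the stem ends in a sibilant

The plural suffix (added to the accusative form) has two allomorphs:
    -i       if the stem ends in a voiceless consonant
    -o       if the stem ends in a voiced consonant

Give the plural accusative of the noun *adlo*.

*adlo* — final sound /o/ (a vowel) → -dez → *adlodez*.
The accusative form *adlodez*: final consonant = /z/, voiced → -o → *adlodezo*.

adlodezo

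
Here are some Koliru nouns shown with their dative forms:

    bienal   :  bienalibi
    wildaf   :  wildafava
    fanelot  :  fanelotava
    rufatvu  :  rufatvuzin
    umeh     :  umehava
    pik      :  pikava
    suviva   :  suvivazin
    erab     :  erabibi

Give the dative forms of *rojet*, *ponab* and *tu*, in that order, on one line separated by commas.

rojetava, ponabibi, tuzin

The suffix is conditioned by the final sound: -ava when the stem ends in a voiceless consonant (*wildaf*, *fanelot*, *umeh*, *pik*); -ibi when the stem ends in a voiced consonant (*bienal*, *erab*); -zin when the stem ends in a vowel (*rufatvu*, *suviva*).
Since the final sound of *rojet* is /t/ (a voiceless consonant), it takes -ava, giving *rojetava*.
Since the final sound of *ponab* is /b/ (a voiced consonant), it takes -ibi, giving *ponabibi*.
The final sound of *tu* is /u/, which is a vowel, so the suffix is -zin, giving *tuzin*.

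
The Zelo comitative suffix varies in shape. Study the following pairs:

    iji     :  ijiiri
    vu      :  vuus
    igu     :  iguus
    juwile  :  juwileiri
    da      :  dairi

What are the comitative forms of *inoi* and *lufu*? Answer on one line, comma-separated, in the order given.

Looking at the last vowel of each stem: -us when the last vowel of the stem is a rounded vowel (*vu*, *igu*); -iri when the last vowel of the stem is an unrounded vowel (*iji*, *juwile*, *da*).
*inoi*: last vowel = /i/, an unrounded vowel → -iri → *inoiiri*.
*lufu*: last vowel = /u/, a rounded vowel → -us → *lufuus*.

inoiiri, lufuus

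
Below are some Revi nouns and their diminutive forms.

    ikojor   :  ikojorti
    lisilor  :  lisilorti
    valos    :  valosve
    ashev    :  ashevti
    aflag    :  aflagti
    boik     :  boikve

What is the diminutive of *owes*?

The alternation tracks the final consonant of the stem — -ve when the stem ends in a voiceless consonant (*valos*, *boik*); -ti when the stem ends in a voiced consonant (*ikojor*, *lisilor*, *ashev*, *aflag*).
*owes*: final consonant = /s/, voiceless → -ve → *owesve*.

owesve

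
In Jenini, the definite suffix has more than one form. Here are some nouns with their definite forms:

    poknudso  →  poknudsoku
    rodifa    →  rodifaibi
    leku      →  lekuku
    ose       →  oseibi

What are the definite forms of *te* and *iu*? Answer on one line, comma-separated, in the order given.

teibi, iuku

Looking at the last vowel of each stem: -ku when the last vowel of the stem is a rounded vowel (*poknudso*, *leku*); -ibi when the last vowel of the stem is an unrounded vowel (*rodifa*, *ose*).
*te*: last vowel = /e/, an unrounded vowel → -ibi → *teibi*.
Since the last vowel of *iu* is /u/ (a rounded vowel), it takes -ku, giving *iuku*.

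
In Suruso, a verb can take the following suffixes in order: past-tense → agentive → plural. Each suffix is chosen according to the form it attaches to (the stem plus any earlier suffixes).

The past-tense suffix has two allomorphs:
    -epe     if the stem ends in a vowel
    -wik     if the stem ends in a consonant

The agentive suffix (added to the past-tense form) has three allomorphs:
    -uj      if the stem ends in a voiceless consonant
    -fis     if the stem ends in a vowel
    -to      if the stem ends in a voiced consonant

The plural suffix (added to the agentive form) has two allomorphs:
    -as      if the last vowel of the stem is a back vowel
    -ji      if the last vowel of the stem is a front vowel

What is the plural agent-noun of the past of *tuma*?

Since the final sound of *tuma* is /a/ (a vowel), it takes -epe, giving *tumaepe*.
The past-tense form *tumaepe*: final sound = /e/, a vowel → -fis → *tumaepefis*.
The agentive form *tumaepefis* — last vowel /i/ (a front vowel) → -ji → *tumaepefisji*.

tumaepefisji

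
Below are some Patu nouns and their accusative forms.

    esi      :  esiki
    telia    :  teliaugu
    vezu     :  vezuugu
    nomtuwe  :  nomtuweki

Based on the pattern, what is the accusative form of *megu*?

The pattern is front/back vowel harmony: -ki when the last vowel of the stem is a front vowel (*esi*, *nomtuwe*); -ugu when the last vowel of the stem is a back vowel (*telia*, *vezu*).
*megu* — last vowel /u/ (a back vowel) → -ugu → *meguugu*.

meguugu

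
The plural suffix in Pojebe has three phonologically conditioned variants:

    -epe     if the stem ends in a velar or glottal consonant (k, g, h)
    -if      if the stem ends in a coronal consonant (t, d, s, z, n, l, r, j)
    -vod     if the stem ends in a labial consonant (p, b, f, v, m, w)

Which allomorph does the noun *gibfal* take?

-if

*gibfal* — final consonant /l/ (coronal) → -if.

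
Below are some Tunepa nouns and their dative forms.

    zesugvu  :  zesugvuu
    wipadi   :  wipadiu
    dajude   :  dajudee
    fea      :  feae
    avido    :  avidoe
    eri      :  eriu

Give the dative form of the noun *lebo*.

The pattern is height harmony: -u when the last vowel of the stem is a high vowel (*zesugvu*, *wipadi*, *eri*); -e when the last vowel of the stem is a non-high vowel (*dajude*, *fea*, *avido*).
*lebo* — last vowel /o/ (a non-high vowel) → -e → *leboe*.

leboe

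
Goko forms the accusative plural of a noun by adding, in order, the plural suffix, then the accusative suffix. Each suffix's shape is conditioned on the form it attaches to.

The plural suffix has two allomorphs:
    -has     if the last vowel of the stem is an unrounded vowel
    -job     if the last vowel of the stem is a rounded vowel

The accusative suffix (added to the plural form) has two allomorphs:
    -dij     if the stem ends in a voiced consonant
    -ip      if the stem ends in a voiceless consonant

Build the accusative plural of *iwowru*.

*iwowru* — last vowel /u/ (a rounded vowel) → -job → *iwowrujob*.
The final consonant of the plural form *iwowrujob* is /b/, which is voiced, so the accusative suffix is -dij, giving *iwowrujobdij*.

iwowrujobdij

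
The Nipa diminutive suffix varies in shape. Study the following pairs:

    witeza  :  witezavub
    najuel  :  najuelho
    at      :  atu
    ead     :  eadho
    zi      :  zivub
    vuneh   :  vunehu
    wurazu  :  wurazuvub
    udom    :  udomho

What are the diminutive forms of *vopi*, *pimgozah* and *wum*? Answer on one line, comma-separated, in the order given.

The suffix is conditioned by the final sound: -u when the stem ends in a voiceless consonant (*at*, *vuneh*); -ho when the stem ends in a voiced consonant (*najuel*, *ead*, *udom*); -vub when the stem ends in a vowel (*witeza*, *zi*, *wurazu*).
*vopi* — final sound /i/ (a vowel) → -vub → *vopivub*.
Since the final sound of *pimgozah* is /h/ (a voiceless consonant), it takes -u, giving *pimgozahu*.
The final sound of *wum* is /m/, which is a voiced consonant, so the suffix is -ho, giving *wumho*.

vopivub, pimgozahu, wumho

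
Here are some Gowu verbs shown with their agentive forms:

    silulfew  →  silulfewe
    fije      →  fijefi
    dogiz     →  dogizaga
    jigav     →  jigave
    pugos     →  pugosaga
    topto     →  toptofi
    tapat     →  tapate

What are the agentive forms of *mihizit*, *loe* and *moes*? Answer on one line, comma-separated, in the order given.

The suffix is conditioned by the final sound: -aga when the stem ends in a sibilant (*dogiz*, *pugos*); -e when the stem ends in a non-sibilant consonant (*silulfew*, *jigav*, *tapat*); -fi when the stem ends in a vowel (*fije*, *topto*).
The final sound of *mihizit* is /t/, which is a non-sibilant consonant, so the suffix is -e, giving *mihizite*.
Since the final sound of *loe* is /e/ (a vowel), it takes -fi, giving *loefi*.
Since the final sound of *moes* is /s/ (a sibilant), it takes -aga, giving *moesaga*.

mihizite, loefi, moesaga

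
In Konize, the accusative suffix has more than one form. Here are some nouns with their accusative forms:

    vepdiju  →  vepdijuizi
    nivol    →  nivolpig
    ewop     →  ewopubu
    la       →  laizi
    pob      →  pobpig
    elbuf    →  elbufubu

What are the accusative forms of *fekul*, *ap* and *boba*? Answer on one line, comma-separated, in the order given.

fekulpig, apubu, bobaizi

The alternation tracks the final sound of the stem — -ubu when the stem ends in a voiceless consonant (*ewop*, *elbuf*); -pig when the stem ends in a voiced consonant (*nivol*, *pob*); -izi when the stem ends in a vowel (*vepdiju*, *la*).
*fekul* — final sound /l/ (a voiced consonant) → -pig → *fekulpig*.
*ap* — final sound /p/ (a voiceless consonant) → -ubu → *apubu*.
Since the final sound of *boba* is /a/ (a vowel), it takes -izi, giving *bobaizi*.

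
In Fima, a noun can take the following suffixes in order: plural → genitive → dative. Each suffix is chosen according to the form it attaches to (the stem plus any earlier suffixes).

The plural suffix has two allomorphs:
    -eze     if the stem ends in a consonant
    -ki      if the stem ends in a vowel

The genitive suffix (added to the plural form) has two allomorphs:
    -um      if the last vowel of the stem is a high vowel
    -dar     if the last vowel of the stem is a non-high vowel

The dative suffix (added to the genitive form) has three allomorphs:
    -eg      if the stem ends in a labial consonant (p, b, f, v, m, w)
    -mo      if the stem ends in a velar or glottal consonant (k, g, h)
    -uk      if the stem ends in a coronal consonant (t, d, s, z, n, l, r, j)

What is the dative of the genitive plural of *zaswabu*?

zaswabukiumeg

The final sound of *zaswabu* is /u/, which is a vowel, so the plural suffix is -ki, giving *zaswabuki*.
The plural form *zaswabuki* — last vowel /i/ (a high vowel) → -um → *zaswabukium*.
The final consonant of the genitive form *zaswabukium* is /m/, which is labial, so the dative suffix is -eg, giving *zaswabukiumeg*.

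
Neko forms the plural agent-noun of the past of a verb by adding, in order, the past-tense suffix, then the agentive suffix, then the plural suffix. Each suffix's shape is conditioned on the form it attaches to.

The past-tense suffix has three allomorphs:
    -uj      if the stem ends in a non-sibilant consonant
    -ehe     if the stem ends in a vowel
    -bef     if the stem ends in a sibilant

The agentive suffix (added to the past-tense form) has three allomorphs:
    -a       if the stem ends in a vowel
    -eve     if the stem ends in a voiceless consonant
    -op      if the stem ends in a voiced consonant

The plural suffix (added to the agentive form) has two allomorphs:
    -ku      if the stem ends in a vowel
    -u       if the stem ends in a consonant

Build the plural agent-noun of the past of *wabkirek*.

wabkirekujopu

Since the final sound of *wabkirek* is /k/ (a non-sibilant consonant), it takes -uj, giving *wabkirekuj*.
Since the final sound of the past-tense form *wabkirekuj* is /j/ (a voiced consonant), it takes -op, giving *wabkirekujop*.
Since the final sound of the agentive form *wabkirekujop* is /p/ (a consonant), it takes -u, giving *wabkirekujopu*.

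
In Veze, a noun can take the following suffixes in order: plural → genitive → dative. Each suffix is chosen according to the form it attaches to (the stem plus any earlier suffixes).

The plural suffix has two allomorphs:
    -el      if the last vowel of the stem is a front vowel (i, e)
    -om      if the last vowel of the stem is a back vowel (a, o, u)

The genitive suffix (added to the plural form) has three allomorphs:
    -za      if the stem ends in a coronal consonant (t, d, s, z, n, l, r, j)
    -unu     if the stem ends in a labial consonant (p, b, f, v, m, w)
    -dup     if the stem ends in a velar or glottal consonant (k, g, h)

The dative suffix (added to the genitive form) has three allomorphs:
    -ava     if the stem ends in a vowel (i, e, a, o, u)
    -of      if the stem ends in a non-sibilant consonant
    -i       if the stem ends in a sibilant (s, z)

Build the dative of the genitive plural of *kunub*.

kunubomunuava

*kunub* — last vowel /u/ (a back vowel) → -om → *kunubom*.
The plural form *kunubom*: final consonant = /m/, labial → -unu → *kunubomunu*.
The final sound of the genitive form *kunubomunu* is /u/, which is a vowel, so the dative suffix is -ava, giving *kunubomunuava*.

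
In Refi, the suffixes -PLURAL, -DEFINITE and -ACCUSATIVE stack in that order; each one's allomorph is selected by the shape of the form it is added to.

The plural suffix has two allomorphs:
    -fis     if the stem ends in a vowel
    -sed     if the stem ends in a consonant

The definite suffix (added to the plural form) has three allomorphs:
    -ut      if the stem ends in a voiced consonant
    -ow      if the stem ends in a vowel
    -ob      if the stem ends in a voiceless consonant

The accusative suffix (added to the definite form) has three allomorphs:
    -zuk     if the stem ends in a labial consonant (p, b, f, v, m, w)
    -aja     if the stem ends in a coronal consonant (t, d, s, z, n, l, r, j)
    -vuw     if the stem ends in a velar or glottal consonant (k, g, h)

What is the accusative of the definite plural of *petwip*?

The final sound of *petwip* is /p/, which is a consonant, so the plural suffix is -sed, giving *petwipsed*.
The final sound of the plural form *petwipsed* is /d/, which is a voiced consonant, so the definite suffix is -ut, giving *petwipsedut*.
The definite form *petwipsedut* — final consonant /t/ (coronal) → -aja → *petwipsedutaja*.

petwipsedutaja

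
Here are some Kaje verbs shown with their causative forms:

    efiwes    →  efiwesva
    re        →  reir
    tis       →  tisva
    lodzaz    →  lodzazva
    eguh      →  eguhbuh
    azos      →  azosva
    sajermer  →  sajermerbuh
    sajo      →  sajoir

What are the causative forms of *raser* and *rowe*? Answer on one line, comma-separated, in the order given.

raserbuh, roweir

Looking at the final sound of each stem: -va when the stem ends in a sibilant (*efiwes*, *tis*, *lodzaz*, *azos*); -buh when the stem ends in a non-sibilant consonant (*eguh*, *sajermer*); -ir when the stem ends in a vowel (*re*, *sajo*).
The final sound of *raser* is /r/, which is a non-sibilant consonant, so the suffix is -buh, giving *raserbuh*.
*rowe*: final sound = /e/, a vowel → -ir → *roweir*.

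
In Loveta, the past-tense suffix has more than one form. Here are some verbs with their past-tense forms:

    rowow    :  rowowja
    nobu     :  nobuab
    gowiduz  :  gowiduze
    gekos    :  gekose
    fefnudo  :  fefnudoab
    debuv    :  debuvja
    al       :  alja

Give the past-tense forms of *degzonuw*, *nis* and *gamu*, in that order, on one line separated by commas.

Looking at the final sound of each stem: -e when the stem ends in a sibilant (*gowiduz*, *gekos*); -ja when the stem ends in a non-sibilant consonant (*rowow*, *debuv*, *al*); -ab when the stem ends in a vowel (*nobu*, *fefnudo*).
*degzonuw* — final sound /w/ (a non-sibilant consonant) → -ja → *degzonuwja*.
The final sound of *nis* is /s/, which is a sibilant, so the suffix is -e, giving *nise*.
*gamu* — final sound /u/ (a vowel) → -ab → *gamuab*.

degzonuwja, nise, gamuab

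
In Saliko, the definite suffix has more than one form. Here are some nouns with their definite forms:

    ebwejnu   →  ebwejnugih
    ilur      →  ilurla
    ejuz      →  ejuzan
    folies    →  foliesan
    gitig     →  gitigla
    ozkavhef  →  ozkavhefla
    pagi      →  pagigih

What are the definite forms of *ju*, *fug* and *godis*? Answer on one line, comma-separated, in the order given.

jugih, fugla, godisan

The alternation tracks the final sound of the stem — -an when the stem ends in a sibilant (*ejuz*, *folies*); -la when the stem ends in a non-sibilant consonant (*ilur*, *gitig*, *ozkavhef*); -gih when the stem ends in a vowel (*ebwejnu*, *pagi*).
Since the final sound of *ju* is /u/ (a vowel), it takes -gih, giving *jugih*.
The final sound of *fug* is /g/, which is a non-sibilant consonant, so the suffix is -la, giving *fugla*.
The final sound of *godis* is /s/, which is a sibilant, so the suffix is -an, giving *godisan*.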